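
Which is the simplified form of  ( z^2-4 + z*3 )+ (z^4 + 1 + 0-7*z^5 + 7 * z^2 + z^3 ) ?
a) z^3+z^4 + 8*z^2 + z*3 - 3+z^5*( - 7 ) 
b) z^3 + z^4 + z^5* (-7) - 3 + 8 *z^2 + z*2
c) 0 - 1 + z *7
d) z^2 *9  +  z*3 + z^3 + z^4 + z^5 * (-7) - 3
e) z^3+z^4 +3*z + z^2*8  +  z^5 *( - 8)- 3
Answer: a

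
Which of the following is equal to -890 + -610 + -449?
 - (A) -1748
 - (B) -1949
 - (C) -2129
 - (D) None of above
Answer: B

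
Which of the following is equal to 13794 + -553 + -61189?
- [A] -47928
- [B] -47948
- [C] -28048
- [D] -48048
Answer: B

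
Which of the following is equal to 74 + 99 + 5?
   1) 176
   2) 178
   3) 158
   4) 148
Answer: 2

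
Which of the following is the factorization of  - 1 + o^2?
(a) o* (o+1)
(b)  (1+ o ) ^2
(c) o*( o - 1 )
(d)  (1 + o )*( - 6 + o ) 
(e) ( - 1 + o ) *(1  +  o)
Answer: e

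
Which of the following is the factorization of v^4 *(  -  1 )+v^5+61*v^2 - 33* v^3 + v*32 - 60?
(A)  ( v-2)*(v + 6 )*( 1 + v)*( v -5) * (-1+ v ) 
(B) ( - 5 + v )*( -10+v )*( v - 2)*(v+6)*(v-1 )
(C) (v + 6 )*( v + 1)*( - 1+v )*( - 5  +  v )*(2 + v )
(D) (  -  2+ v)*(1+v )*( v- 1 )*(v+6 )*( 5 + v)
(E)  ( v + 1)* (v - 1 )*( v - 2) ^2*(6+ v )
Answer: A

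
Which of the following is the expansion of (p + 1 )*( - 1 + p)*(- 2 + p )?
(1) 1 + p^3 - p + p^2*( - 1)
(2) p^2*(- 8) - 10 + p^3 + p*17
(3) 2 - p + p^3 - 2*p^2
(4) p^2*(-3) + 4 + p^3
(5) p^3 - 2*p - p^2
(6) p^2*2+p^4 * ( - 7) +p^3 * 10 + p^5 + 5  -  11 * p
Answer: 3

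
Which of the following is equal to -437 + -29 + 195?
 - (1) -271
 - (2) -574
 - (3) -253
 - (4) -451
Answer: 1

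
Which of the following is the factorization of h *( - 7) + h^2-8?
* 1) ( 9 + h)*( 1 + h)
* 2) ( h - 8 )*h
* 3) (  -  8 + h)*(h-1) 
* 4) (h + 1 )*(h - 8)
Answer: 4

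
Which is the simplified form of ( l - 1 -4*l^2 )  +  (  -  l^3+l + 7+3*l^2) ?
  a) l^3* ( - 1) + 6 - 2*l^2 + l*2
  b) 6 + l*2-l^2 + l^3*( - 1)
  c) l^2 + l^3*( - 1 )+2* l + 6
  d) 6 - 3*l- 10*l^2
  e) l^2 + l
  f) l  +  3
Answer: b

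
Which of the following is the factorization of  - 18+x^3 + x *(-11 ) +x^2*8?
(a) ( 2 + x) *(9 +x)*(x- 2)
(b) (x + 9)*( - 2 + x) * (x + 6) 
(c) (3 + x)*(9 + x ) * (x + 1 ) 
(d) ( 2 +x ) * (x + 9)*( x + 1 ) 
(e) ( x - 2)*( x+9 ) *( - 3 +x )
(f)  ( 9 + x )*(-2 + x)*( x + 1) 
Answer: f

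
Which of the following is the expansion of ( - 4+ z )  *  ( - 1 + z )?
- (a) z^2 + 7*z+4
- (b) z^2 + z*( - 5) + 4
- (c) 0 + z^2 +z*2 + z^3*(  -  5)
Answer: b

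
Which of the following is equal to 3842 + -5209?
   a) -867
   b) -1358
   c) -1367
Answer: c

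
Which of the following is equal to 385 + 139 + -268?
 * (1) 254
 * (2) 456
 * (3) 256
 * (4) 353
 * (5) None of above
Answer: 3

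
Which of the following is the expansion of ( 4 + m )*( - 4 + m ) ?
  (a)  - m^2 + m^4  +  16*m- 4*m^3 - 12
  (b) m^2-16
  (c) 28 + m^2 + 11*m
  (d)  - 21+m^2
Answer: b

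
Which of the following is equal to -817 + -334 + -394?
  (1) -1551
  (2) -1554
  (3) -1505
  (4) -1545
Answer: 4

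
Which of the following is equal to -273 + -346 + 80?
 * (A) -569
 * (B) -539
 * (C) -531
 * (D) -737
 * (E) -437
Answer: B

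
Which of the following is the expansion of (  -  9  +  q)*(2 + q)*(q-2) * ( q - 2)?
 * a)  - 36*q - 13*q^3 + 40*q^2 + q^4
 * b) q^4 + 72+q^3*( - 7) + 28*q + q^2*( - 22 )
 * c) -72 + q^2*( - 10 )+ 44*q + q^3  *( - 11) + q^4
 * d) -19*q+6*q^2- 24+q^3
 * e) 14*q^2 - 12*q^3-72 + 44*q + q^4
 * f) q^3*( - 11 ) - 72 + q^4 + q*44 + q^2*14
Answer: f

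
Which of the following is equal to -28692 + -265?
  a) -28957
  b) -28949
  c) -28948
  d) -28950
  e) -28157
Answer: a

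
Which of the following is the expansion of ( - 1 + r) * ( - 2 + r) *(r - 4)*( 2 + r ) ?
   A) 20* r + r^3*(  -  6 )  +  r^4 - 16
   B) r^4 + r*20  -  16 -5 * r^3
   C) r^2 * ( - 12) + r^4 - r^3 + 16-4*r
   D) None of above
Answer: B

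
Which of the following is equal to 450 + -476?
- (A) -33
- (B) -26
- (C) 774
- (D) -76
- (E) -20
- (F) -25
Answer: B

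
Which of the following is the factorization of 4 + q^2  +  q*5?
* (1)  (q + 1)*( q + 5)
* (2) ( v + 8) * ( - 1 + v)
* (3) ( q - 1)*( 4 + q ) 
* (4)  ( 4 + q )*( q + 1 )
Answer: 4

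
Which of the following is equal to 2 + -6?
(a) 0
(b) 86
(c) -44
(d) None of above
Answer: d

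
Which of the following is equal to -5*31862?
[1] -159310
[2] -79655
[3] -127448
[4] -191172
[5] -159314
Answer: 1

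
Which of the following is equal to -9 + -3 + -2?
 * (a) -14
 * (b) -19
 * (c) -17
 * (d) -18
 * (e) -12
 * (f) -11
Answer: a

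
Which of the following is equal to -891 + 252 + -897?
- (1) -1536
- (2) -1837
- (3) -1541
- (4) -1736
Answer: 1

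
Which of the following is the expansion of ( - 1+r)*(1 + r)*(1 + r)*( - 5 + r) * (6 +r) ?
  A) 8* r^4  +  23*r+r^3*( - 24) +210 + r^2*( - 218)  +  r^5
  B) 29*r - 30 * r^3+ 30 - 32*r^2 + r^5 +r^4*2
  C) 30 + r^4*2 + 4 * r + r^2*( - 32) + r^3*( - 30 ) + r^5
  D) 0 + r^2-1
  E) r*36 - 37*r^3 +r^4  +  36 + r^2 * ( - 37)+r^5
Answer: B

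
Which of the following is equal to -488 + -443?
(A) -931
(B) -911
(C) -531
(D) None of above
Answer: A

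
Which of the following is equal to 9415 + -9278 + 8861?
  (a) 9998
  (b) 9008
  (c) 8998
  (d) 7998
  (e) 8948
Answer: c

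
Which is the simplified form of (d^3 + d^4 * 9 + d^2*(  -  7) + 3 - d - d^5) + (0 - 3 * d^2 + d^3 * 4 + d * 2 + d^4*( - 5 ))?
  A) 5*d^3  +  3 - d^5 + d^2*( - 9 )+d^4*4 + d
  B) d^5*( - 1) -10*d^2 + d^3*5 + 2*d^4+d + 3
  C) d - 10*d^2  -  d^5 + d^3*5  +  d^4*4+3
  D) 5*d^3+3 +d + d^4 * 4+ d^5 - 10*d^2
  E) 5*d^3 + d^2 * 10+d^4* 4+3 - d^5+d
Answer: C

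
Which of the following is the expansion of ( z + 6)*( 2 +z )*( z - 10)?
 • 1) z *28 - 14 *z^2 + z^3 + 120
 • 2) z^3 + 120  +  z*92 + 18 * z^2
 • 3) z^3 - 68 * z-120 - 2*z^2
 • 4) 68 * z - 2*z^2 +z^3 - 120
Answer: 3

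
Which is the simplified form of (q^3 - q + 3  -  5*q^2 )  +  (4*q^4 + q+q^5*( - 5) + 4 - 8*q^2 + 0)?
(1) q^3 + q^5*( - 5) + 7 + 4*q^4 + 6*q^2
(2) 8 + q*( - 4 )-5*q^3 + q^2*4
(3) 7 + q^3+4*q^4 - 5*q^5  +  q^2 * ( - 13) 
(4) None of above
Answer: 3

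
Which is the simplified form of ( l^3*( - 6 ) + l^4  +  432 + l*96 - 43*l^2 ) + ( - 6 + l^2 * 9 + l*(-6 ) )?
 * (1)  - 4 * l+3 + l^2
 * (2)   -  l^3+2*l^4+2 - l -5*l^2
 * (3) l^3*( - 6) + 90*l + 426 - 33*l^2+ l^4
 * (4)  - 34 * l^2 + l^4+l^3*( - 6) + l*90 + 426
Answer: 4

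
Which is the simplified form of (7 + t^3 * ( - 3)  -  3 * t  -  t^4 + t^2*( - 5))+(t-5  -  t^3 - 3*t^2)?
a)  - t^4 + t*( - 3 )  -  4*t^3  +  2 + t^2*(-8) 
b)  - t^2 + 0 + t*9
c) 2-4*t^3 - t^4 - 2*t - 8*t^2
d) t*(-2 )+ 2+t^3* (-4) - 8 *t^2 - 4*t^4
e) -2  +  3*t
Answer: c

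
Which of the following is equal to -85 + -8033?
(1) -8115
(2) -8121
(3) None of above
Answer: 3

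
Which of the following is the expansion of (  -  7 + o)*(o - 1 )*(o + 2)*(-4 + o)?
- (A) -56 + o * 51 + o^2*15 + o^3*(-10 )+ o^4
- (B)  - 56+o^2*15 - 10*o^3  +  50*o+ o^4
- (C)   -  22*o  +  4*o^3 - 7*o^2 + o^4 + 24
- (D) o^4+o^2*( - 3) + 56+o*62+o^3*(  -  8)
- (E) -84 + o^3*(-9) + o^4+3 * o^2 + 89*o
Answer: B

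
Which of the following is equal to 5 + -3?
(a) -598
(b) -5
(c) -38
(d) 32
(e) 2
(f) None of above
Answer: e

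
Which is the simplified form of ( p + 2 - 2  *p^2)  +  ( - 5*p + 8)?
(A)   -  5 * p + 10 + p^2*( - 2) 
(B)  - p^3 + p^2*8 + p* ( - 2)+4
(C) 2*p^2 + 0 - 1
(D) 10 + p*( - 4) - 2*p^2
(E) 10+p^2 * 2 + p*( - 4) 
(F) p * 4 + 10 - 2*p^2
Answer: D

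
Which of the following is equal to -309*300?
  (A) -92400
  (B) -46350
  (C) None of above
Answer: C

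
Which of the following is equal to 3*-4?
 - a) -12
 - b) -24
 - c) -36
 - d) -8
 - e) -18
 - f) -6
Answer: a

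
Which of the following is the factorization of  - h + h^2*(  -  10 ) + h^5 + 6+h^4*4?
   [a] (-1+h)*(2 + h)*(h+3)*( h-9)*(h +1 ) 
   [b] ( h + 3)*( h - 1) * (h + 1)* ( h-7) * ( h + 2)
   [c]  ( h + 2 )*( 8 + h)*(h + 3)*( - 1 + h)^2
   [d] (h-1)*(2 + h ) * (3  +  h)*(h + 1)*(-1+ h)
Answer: d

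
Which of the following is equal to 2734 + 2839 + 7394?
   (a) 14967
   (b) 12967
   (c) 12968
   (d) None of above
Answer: b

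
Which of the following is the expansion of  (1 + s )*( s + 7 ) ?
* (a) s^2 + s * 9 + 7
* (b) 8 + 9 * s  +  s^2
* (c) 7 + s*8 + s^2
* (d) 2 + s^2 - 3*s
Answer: c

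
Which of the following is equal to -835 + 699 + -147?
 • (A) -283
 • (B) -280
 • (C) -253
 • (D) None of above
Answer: A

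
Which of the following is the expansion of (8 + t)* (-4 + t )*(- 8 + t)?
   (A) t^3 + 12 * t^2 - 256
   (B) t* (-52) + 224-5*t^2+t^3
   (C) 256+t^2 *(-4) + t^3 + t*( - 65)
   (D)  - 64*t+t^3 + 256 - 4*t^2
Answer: D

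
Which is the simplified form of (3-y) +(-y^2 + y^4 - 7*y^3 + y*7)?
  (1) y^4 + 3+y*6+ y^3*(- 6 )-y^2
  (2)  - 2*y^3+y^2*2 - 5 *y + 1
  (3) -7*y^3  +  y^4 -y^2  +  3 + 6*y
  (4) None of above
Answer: 3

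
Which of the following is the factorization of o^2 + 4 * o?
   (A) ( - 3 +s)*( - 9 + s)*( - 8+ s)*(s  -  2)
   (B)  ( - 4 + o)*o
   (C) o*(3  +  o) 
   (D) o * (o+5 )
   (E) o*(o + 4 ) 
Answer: E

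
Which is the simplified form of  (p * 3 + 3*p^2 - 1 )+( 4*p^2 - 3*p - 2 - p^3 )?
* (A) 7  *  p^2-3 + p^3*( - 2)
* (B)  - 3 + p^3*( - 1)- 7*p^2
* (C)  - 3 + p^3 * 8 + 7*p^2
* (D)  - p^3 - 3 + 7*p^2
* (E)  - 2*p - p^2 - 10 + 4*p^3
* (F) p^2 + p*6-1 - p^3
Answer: D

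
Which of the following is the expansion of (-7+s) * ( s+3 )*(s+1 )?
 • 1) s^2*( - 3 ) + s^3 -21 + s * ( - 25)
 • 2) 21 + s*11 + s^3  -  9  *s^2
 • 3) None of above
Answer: 1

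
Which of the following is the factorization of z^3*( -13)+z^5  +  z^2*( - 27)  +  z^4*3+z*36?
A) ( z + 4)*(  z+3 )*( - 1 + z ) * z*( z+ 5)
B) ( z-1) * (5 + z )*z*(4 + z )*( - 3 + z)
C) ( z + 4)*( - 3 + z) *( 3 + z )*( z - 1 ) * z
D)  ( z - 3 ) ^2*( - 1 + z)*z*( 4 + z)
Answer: C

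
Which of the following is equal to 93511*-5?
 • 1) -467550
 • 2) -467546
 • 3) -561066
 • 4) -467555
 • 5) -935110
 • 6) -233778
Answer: 4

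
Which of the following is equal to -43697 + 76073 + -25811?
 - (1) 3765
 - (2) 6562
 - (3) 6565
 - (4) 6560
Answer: 3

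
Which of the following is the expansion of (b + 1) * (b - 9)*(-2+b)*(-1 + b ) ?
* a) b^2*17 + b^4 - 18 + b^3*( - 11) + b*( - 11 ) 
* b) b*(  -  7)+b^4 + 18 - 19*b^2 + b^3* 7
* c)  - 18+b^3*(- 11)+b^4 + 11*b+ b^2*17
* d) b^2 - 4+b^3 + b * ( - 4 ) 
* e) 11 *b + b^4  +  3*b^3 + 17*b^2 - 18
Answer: c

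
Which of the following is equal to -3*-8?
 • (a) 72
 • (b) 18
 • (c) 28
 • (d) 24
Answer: d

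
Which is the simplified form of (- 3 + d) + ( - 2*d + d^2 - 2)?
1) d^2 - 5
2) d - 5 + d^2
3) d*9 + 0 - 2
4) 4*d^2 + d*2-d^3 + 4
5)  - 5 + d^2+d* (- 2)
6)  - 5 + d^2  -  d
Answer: 6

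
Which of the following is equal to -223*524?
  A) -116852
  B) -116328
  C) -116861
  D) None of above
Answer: A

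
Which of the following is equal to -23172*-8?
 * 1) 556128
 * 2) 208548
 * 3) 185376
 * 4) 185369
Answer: 3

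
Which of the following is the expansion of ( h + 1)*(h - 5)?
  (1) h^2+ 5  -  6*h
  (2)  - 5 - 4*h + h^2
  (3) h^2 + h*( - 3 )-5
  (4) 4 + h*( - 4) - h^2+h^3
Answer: 2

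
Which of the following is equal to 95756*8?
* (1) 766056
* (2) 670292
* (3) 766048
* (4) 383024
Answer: 3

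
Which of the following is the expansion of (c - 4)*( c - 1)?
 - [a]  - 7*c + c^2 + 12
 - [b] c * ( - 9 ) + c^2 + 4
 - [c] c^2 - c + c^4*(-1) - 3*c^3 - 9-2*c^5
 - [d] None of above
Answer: d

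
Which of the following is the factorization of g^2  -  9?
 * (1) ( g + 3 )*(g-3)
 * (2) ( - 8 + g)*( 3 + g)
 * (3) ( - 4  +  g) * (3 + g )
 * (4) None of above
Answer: 1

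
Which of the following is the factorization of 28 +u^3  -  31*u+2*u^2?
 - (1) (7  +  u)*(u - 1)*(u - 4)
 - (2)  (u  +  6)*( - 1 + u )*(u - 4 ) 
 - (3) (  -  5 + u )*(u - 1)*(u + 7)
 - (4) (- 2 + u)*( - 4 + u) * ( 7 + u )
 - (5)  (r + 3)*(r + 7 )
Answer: 1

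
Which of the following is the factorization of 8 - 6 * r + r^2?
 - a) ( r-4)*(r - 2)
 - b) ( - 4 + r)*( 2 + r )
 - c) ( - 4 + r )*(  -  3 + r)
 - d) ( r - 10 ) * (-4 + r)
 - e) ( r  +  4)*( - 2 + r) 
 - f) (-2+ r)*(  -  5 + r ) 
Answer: a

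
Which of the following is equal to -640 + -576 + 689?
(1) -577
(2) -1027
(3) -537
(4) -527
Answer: 4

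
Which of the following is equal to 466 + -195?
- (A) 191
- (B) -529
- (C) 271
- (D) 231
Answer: C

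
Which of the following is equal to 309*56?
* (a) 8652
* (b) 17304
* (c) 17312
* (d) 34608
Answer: b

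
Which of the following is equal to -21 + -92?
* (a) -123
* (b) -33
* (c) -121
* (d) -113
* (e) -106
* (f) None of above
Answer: d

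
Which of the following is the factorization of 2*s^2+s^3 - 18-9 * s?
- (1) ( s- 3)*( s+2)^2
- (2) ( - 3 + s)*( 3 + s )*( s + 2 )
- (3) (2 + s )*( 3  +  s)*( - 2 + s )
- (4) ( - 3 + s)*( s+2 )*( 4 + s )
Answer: 2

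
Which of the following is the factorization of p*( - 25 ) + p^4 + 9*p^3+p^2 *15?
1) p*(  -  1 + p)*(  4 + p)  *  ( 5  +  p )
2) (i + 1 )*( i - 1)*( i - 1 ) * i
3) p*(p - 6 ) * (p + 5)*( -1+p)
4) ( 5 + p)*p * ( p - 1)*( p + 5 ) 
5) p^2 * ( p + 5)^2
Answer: 4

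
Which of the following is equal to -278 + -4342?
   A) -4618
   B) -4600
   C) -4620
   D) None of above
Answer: C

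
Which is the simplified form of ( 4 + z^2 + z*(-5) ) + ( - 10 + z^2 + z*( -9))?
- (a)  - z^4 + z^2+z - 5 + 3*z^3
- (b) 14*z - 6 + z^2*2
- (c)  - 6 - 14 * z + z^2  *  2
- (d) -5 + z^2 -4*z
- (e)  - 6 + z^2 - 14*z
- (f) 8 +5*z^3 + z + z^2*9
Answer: c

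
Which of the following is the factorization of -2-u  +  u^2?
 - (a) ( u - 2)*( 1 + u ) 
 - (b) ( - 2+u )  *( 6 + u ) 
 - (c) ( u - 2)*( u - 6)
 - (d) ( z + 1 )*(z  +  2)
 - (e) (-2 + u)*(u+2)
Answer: a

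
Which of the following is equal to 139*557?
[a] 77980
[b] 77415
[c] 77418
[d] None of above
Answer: d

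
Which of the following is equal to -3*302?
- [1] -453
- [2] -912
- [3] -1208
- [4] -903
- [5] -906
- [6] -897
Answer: 5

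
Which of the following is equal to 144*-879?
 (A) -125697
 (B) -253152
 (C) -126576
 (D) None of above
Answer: C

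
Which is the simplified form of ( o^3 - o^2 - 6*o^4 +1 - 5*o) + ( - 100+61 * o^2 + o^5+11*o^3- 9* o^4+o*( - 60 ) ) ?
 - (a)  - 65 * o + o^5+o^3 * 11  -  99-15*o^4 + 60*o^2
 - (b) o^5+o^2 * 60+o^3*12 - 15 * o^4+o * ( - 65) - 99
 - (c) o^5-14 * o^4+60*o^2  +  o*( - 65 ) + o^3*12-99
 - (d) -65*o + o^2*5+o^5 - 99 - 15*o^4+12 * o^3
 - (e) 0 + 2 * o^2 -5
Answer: b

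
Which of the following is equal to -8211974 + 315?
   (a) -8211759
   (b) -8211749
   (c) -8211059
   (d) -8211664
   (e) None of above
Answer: e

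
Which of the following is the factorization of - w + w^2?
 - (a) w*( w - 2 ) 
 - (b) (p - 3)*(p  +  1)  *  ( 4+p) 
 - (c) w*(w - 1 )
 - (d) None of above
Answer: c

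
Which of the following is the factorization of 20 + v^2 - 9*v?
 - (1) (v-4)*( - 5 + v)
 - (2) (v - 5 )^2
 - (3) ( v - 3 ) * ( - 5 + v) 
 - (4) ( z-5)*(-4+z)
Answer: 1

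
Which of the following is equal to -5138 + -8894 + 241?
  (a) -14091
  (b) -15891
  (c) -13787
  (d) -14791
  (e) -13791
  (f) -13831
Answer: e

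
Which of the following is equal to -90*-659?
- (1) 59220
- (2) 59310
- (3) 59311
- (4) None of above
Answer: 2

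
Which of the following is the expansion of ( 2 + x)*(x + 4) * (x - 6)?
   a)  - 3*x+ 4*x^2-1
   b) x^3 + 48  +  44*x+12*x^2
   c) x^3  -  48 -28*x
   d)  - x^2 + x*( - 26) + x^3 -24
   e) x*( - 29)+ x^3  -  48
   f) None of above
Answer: c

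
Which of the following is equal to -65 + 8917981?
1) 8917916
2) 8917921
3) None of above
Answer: 1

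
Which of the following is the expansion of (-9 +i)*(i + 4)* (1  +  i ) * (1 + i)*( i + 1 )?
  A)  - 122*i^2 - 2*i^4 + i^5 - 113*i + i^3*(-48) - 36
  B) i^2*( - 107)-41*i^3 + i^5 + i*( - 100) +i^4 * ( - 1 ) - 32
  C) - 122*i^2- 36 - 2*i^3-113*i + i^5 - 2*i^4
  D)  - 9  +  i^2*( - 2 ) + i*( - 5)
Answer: A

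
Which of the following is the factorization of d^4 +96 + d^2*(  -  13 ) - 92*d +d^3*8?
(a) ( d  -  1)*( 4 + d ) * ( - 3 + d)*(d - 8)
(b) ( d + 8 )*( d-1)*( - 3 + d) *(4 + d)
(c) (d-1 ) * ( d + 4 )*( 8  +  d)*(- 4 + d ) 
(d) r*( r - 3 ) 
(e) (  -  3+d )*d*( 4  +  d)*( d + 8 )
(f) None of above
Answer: b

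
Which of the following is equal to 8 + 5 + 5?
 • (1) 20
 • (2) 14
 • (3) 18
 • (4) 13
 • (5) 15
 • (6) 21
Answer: 3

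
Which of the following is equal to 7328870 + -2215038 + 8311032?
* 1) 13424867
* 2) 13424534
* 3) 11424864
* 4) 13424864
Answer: 4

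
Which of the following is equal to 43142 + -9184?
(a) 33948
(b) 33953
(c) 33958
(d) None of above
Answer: c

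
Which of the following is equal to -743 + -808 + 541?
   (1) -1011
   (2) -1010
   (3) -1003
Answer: 2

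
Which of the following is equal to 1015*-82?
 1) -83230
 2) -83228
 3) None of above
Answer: 1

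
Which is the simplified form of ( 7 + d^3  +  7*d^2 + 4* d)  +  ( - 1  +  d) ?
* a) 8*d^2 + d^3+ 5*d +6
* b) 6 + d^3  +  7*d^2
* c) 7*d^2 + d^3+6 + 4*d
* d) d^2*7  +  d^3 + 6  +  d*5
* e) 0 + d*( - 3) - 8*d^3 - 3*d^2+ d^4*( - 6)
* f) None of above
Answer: d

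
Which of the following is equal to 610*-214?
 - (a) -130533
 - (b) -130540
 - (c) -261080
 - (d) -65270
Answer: b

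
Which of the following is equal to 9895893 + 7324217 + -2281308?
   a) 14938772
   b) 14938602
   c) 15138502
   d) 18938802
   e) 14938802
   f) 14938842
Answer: e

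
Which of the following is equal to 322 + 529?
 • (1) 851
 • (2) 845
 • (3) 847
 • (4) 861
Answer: 1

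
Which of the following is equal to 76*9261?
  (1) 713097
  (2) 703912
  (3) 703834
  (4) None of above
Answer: 4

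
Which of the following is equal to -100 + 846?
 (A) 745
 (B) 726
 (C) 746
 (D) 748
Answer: C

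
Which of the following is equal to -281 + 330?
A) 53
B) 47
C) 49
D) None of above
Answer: C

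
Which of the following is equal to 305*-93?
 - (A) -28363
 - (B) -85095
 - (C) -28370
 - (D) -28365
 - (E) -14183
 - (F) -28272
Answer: D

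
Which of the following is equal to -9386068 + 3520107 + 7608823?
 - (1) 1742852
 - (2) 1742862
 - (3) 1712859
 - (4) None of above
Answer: 2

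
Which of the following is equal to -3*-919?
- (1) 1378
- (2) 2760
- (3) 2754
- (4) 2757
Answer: 4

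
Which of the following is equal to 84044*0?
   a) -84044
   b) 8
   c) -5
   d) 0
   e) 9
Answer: d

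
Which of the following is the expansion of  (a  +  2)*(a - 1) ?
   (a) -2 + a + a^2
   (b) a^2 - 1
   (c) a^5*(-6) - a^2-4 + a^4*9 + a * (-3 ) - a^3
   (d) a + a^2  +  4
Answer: a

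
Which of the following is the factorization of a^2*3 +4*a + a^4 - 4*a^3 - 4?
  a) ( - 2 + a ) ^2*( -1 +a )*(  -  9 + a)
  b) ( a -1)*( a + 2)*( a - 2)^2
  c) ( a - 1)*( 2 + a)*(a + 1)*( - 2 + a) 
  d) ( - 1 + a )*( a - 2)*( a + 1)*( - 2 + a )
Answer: d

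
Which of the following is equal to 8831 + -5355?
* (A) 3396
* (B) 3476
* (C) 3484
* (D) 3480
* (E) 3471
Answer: B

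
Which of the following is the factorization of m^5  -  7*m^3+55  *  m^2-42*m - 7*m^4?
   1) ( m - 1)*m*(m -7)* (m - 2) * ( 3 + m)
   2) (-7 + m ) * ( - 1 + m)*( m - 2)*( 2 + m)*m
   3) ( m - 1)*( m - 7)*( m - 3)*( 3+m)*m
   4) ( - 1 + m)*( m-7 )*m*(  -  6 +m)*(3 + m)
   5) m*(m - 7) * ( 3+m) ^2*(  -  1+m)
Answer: 1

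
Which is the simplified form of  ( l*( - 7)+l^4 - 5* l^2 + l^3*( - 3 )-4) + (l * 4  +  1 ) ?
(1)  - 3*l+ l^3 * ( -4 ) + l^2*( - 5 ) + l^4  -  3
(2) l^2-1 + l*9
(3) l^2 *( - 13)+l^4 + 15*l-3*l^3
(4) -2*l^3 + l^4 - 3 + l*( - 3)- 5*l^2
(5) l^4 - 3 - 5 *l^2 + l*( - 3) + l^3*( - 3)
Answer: 5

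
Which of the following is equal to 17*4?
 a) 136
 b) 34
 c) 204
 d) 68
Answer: d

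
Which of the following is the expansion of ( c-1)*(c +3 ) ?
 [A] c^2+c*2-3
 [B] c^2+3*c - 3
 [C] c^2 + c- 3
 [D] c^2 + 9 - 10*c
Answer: A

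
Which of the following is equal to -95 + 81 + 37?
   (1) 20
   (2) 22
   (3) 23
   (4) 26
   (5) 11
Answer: 3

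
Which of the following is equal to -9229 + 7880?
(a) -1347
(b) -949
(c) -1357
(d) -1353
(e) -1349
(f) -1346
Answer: e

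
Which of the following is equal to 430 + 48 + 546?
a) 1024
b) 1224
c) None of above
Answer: a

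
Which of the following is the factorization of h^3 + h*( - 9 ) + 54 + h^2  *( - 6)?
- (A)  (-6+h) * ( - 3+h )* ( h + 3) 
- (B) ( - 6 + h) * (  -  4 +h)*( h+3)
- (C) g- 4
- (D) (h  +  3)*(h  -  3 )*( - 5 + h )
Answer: A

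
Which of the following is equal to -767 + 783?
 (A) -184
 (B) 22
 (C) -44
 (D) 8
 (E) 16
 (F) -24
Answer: E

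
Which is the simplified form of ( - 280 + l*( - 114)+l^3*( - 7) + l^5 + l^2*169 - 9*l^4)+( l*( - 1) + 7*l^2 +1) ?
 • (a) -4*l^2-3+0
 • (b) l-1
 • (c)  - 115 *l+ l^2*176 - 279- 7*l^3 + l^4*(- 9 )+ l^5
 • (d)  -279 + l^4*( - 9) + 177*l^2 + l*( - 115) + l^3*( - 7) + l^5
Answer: c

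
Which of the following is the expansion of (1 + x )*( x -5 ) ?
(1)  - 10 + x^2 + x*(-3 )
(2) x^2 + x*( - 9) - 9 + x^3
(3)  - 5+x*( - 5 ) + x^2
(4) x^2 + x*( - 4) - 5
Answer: 4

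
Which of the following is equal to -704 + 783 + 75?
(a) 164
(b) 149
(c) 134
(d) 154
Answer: d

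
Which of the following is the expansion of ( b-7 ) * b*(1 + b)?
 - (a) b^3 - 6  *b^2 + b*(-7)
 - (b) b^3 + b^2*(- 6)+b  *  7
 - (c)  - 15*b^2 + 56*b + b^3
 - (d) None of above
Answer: a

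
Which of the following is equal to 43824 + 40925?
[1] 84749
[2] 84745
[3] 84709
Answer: 1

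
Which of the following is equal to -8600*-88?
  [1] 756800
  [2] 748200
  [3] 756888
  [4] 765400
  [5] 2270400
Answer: 1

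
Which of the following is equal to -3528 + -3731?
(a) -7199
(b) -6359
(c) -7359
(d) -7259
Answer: d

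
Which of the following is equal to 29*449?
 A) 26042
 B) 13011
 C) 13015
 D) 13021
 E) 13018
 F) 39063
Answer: D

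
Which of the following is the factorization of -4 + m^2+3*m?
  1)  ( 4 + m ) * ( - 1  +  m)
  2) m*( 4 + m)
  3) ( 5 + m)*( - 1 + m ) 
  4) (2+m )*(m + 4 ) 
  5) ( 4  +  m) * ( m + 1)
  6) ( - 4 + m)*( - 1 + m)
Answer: 1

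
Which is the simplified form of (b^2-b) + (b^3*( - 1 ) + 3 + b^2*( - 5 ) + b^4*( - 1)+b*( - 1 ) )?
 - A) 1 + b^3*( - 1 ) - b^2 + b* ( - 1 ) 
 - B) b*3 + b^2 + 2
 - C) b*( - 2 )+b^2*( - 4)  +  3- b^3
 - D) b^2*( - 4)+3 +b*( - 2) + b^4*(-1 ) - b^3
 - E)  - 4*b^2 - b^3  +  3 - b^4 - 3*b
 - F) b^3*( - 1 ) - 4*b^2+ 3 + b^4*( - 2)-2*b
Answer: D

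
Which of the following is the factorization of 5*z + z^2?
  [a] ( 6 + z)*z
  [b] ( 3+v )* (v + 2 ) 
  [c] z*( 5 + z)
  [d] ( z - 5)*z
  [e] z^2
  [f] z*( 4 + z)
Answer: c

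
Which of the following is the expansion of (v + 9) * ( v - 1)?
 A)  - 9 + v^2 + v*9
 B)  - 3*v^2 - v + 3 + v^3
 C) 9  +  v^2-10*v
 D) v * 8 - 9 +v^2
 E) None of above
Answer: D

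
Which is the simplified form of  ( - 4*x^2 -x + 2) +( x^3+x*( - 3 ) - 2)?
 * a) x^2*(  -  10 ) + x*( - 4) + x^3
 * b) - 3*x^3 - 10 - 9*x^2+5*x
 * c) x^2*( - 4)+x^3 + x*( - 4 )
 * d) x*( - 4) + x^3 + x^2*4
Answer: c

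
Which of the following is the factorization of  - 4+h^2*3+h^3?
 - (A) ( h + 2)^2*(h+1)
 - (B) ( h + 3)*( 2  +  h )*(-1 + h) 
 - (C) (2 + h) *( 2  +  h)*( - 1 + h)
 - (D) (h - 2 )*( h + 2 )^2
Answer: C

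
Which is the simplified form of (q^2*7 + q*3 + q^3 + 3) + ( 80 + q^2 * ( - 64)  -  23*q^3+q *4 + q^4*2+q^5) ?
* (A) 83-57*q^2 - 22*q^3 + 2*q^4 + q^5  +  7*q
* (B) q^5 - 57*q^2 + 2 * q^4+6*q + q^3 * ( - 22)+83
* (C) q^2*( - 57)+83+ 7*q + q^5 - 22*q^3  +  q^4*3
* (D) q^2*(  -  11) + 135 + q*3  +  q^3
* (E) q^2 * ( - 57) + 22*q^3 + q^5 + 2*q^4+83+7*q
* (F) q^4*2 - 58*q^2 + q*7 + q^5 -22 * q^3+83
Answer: A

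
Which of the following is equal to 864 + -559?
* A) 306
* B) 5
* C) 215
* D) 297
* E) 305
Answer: E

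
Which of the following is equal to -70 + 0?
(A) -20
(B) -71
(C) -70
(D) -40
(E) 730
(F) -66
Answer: C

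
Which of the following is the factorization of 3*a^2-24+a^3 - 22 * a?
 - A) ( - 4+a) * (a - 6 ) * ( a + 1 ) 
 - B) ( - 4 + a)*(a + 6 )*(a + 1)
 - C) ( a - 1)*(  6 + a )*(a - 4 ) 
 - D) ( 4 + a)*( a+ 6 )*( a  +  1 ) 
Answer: B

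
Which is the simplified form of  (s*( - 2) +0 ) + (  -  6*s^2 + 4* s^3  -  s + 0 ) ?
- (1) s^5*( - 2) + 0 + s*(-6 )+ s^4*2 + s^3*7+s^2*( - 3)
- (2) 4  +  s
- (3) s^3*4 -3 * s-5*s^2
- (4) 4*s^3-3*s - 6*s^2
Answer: 4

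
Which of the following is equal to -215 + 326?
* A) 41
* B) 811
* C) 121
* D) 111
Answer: D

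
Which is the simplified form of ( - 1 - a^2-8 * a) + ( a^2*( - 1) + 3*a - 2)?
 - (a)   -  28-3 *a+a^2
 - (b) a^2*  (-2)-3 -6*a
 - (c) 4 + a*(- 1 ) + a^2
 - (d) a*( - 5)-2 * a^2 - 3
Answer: d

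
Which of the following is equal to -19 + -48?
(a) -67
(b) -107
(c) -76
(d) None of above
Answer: a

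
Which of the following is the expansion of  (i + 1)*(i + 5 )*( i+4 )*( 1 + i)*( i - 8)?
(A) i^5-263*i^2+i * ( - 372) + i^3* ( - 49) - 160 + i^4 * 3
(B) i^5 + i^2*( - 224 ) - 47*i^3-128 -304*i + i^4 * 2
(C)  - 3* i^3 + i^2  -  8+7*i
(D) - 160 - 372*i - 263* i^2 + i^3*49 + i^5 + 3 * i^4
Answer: A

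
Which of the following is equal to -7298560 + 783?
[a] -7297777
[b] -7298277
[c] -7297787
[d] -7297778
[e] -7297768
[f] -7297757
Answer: a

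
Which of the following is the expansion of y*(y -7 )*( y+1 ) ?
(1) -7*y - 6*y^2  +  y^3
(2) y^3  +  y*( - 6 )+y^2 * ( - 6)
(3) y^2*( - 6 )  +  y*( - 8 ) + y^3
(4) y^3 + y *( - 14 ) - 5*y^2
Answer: 1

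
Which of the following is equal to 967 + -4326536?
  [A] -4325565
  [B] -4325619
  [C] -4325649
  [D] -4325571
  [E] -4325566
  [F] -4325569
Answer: F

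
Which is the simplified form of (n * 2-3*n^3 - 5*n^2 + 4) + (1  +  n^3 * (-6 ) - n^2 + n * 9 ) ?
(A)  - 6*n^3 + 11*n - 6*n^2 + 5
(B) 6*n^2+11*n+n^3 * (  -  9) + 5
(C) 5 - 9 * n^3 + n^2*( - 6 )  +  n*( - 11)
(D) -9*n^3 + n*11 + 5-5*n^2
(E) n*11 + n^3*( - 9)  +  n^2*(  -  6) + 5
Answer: E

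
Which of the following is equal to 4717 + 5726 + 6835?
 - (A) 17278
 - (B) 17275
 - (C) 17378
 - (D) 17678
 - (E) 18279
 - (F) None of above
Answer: A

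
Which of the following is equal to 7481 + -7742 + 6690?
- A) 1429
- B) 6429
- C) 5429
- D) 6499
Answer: B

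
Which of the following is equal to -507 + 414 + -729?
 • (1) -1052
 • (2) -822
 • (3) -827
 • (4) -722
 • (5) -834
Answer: 2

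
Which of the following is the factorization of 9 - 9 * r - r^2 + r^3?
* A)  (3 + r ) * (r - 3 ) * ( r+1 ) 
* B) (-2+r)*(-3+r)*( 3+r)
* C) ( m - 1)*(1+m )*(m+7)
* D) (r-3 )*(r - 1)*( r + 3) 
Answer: D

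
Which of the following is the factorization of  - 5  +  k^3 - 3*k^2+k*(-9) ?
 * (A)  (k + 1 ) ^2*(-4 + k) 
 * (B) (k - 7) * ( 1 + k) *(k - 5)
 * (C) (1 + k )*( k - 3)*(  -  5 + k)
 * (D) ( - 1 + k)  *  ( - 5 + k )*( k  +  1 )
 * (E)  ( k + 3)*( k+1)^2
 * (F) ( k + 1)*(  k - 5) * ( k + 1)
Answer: F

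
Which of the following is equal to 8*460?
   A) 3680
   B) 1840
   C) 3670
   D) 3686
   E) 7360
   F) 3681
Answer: A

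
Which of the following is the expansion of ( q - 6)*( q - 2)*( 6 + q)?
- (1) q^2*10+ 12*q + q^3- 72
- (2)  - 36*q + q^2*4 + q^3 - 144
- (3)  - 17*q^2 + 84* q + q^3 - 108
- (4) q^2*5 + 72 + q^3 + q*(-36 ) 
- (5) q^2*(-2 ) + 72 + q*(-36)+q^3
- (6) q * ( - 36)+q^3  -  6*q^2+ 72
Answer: 5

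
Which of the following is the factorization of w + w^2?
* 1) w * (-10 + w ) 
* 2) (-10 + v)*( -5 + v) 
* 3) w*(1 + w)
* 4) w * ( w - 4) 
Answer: 3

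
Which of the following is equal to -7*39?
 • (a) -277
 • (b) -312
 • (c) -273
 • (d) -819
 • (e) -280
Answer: c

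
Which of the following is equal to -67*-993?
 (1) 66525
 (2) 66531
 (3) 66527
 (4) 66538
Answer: 2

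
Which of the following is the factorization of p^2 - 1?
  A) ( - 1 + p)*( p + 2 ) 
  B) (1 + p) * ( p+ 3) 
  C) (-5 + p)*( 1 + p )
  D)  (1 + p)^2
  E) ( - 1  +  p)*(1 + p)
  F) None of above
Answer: E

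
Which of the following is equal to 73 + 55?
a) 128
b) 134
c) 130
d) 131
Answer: a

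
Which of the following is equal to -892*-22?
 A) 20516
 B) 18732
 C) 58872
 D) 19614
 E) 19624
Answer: E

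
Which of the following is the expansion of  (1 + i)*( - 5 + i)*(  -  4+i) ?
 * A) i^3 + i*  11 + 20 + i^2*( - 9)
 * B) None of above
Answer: B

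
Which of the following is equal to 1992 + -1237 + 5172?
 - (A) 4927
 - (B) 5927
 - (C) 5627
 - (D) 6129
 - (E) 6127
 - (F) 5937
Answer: B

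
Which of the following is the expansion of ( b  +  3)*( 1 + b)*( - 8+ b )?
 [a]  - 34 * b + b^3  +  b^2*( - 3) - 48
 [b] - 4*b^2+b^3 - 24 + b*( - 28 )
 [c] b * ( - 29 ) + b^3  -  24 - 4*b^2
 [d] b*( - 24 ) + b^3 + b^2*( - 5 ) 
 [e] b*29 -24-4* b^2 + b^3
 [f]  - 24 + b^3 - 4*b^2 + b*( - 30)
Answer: c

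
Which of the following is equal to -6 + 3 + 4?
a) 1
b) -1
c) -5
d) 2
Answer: a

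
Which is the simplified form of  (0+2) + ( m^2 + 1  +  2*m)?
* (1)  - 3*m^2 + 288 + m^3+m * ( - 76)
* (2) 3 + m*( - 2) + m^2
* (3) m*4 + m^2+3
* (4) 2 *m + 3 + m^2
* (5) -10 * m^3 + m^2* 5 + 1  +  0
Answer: 4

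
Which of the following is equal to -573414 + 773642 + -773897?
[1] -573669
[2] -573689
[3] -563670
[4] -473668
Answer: 1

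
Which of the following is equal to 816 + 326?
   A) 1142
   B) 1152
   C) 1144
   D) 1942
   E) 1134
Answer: A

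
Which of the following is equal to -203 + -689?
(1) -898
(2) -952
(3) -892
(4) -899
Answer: 3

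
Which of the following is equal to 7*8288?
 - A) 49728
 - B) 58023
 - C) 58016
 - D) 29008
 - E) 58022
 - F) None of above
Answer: C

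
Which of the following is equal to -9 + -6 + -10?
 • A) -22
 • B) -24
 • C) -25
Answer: C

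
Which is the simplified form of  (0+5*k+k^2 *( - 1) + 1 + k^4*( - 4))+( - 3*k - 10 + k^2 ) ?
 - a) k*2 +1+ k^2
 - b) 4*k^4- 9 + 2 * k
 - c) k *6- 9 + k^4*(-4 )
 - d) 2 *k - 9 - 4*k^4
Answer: d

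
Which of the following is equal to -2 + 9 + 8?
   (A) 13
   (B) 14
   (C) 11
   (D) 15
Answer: D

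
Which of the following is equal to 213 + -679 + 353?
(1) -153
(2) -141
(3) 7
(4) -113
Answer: 4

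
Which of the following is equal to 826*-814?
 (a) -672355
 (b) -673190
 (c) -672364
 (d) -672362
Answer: c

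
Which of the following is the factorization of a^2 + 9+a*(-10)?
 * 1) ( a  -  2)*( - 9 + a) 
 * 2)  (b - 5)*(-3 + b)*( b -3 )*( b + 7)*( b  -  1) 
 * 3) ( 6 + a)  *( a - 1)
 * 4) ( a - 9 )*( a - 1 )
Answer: 4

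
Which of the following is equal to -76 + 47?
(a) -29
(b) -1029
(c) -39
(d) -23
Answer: a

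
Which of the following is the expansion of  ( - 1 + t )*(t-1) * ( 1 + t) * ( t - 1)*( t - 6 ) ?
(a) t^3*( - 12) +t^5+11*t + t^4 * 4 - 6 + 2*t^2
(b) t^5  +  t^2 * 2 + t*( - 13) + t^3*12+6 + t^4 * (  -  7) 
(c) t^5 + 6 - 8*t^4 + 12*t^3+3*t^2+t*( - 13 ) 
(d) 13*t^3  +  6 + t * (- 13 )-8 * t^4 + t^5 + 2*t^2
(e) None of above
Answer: e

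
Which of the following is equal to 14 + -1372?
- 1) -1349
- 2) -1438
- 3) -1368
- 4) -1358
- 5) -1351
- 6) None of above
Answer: 4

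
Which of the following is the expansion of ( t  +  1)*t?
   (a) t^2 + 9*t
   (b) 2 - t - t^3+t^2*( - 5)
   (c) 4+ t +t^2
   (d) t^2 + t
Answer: d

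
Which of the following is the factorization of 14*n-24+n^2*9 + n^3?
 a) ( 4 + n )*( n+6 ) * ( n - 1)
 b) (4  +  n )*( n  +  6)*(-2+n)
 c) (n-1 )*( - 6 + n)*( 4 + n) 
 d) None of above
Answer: a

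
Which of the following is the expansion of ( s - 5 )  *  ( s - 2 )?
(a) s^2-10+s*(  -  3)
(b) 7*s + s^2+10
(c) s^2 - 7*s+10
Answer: c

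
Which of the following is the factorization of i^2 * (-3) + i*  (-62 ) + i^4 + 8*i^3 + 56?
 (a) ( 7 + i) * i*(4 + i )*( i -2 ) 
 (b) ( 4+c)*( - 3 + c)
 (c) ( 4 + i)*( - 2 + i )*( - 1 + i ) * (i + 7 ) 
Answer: c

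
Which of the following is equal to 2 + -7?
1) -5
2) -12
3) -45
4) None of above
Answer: 1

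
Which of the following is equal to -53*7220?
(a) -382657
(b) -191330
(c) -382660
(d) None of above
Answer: c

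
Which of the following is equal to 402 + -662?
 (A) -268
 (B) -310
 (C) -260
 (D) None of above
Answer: C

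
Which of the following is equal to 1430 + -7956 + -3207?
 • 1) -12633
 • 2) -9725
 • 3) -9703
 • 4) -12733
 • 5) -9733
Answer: 5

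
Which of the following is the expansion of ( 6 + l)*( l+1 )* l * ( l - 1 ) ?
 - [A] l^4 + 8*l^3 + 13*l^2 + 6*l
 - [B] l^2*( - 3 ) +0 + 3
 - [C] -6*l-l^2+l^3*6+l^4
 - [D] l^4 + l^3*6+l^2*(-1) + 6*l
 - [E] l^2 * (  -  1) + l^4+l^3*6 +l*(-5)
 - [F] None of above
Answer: C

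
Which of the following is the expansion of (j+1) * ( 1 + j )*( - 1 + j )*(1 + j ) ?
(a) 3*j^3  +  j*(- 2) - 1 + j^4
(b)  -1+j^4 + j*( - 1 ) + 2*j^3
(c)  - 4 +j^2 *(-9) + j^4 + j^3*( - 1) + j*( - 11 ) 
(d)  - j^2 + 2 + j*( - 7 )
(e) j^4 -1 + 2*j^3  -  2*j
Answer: e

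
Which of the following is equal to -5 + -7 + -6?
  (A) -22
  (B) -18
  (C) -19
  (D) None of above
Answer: B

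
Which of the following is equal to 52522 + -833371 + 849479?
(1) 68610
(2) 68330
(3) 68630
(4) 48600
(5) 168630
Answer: 3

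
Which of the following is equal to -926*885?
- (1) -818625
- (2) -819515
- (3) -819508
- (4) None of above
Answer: 4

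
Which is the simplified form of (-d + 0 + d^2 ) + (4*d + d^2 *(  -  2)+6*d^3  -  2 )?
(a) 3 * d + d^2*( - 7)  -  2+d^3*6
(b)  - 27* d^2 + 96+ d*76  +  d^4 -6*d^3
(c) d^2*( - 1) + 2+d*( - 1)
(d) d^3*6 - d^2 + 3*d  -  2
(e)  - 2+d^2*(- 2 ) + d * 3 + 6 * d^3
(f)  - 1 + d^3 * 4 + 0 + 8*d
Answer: d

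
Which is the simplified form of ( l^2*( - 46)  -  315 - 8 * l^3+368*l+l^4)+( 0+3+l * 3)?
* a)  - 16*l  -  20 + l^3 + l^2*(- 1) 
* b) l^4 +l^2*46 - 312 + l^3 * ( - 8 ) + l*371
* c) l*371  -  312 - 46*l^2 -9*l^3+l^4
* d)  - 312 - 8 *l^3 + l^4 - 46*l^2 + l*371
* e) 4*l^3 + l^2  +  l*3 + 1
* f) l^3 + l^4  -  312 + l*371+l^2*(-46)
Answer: d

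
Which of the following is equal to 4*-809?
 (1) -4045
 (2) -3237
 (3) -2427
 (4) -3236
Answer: 4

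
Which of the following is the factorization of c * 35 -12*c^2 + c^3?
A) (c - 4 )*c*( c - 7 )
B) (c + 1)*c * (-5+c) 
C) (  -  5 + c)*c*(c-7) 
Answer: C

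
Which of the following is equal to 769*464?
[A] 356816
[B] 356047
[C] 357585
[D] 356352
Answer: A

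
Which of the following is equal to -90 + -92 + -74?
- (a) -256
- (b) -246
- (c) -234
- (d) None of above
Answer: a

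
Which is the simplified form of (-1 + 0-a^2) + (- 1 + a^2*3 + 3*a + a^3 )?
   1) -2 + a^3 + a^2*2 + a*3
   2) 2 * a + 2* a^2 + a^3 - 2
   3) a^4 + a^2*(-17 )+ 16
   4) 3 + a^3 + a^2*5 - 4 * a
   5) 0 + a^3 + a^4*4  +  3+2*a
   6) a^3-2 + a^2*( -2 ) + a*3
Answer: 1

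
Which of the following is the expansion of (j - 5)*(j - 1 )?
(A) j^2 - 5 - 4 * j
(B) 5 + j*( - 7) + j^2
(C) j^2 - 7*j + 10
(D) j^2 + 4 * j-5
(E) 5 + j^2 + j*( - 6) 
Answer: E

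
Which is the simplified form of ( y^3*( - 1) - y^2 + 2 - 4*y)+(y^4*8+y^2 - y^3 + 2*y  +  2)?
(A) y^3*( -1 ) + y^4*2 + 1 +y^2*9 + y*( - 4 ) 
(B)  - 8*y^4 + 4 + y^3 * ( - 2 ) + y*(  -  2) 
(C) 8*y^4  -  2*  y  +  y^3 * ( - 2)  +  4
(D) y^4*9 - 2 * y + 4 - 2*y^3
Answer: C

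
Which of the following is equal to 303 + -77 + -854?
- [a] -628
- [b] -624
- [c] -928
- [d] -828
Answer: a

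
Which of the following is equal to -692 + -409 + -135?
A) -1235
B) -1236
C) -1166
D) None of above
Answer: B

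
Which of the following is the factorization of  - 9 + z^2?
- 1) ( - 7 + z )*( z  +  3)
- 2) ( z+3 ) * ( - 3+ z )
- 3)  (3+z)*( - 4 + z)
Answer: 2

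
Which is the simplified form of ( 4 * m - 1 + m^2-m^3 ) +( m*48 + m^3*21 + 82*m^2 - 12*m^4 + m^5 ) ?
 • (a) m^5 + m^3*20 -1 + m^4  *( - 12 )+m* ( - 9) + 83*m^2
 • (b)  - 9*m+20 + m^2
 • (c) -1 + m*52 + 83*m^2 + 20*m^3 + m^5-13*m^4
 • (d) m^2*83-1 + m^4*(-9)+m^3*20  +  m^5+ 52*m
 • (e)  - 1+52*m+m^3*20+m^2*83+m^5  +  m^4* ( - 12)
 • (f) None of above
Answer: e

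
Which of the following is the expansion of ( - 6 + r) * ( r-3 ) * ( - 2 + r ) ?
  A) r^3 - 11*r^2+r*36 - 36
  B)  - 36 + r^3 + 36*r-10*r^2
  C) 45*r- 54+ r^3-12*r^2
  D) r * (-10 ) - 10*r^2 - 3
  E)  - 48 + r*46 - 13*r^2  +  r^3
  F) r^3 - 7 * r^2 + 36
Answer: A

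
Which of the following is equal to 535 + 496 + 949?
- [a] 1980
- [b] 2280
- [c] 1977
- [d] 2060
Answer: a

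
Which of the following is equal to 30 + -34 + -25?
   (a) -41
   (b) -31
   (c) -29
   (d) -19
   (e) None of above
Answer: c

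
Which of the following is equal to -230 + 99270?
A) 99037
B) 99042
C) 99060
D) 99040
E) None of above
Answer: D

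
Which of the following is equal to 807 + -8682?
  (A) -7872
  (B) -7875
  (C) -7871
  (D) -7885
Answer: B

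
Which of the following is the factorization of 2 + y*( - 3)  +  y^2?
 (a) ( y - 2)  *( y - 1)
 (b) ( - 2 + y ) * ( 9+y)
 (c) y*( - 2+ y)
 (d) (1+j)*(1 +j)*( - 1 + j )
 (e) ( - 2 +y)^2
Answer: a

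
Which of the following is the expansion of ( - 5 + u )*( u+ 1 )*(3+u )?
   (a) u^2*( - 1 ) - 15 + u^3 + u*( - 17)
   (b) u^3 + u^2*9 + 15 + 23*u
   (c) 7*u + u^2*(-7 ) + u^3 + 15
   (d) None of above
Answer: a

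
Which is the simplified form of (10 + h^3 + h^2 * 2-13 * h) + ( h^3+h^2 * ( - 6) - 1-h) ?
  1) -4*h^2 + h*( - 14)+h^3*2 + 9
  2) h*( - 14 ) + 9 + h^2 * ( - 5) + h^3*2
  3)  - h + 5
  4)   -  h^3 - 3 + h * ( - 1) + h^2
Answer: 1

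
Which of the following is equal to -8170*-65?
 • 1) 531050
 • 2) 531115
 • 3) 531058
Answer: 1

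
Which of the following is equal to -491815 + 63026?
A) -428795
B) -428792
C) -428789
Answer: C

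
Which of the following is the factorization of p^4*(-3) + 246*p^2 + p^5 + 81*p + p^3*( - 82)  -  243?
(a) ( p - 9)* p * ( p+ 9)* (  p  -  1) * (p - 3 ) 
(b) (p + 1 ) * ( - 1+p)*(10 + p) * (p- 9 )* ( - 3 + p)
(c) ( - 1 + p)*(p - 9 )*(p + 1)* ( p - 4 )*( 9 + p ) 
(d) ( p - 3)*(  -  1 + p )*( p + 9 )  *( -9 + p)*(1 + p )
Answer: d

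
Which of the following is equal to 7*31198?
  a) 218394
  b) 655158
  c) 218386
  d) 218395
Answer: c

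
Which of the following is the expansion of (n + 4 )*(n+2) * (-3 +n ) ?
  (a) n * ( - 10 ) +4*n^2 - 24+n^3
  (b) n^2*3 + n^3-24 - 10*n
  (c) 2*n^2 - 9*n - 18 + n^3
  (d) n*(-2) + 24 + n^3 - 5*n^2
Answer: b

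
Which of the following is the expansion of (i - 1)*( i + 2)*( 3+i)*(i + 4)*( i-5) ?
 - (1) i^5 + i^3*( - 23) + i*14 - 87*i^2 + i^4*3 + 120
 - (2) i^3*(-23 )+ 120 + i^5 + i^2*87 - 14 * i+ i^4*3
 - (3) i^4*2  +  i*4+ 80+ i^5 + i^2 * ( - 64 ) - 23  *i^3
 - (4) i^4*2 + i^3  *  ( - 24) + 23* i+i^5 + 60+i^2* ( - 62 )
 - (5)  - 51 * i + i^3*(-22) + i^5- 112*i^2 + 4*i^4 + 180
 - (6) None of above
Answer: 6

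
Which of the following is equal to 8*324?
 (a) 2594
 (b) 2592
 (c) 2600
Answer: b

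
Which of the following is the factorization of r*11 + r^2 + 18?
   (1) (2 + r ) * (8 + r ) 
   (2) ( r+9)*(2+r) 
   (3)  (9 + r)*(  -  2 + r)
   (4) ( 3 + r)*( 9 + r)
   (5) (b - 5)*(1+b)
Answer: 2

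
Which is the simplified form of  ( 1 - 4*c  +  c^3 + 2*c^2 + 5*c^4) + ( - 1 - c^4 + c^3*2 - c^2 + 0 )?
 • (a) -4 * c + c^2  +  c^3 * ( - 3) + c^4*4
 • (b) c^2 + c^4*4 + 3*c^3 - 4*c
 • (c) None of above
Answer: b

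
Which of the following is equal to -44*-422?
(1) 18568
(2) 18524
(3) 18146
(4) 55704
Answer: 1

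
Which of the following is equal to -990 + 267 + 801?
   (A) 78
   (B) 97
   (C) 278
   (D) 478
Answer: A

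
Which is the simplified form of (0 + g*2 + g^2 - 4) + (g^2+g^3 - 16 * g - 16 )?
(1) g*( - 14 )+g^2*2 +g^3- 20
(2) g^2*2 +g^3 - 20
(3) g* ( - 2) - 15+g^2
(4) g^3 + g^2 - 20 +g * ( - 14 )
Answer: 1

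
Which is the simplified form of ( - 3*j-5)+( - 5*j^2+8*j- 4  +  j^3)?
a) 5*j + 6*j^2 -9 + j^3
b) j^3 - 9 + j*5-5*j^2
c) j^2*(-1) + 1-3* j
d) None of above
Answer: b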